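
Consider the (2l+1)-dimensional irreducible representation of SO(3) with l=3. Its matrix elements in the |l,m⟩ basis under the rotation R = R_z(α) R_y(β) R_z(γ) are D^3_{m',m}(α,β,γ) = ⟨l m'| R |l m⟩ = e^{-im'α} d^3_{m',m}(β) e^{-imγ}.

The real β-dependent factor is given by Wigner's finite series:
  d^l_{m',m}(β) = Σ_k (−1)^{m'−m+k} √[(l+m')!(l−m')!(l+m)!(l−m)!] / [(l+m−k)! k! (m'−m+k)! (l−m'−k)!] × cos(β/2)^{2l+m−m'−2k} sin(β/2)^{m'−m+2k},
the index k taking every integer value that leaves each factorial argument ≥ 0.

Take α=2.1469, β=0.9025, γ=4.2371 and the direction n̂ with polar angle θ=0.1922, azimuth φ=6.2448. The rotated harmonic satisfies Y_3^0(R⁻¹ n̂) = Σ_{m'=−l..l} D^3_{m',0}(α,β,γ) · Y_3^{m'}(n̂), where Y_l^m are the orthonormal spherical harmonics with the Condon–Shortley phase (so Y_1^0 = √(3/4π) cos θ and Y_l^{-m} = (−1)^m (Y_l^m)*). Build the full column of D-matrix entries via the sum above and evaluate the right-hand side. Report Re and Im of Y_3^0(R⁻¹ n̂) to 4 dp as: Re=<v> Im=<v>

Re=-0.3191 Im=0.0000

Need the full column D^3_{m',0} for m'=−3..3 at α=2.1469, β=0.9025, γ=4.2371.
cos(β/2)=0.899903, sin(β/2)=0.436091
d^3_{-3,0}: single k=3 term ⇒ +0.270291;  D = +0.266945+0.042399i
d^3_{-2,0}: k∈[2..3] ⇒ +0.683119 -0.160420 = +0.522699;  D = -0.212462-0.477571i
d^3_{-1,0}: k∈[1..3] ⇒ +0.891549 -0.628101 +0.049167 = +0.312615;  D = -0.170300+0.262156i
d^3_{0,0}: k∈[0..3] ⇒ +0.531096 -1.122480 +0.263597 -0.006878 = -0.334664;  D = -0.334664+0.000000i
d^3_{1,0}: k∈[0..2] ⇒ -0.891549 +0.628101 -0.049167 = -0.312615;  D = +0.170300+0.262156i
d^3_{2,0}: k∈[0..1] ⇒ +0.683119 -0.160420 = +0.522699;  D = -0.212462+0.477571i
d^3_{3,0}: single k=0 term ⇒ -0.270291;  D = -0.266945+0.042399i
Y_3^{m'}(θ=0.1922,φ=6.2448) and Σ D·Y over m':
  (+0.2669+0.0424i)·(+0.0029+0.0003i)  (-0.2125-0.4776i)·(+0.0365+0.0028i)  (-0.1703+0.2622i)·(+0.2355+0.0090i)  (-0.3347+0.0000i)·(+0.6658+0.0000i)  (+0.1703+0.2622i)·(-0.2355+0.0090i)  (-0.2125+0.4776i)·(+0.0365-0.0028i)  (-0.2669+0.0424i)·(-0.0029+0.0003i)
Y_3^0(R⁻¹ n̂) = -0.319078-0.000000i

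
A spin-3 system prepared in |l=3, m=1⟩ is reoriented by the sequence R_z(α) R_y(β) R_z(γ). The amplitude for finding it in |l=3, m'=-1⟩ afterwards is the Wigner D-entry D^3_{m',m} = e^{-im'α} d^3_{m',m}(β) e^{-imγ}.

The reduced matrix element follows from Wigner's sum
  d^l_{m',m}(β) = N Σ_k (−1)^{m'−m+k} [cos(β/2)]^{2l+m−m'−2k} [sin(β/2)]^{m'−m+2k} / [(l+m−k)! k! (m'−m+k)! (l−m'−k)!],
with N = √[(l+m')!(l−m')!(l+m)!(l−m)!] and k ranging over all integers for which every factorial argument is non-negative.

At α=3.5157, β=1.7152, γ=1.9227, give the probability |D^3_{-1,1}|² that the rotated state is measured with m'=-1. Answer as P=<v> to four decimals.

P=0.0926

First d^3_{-1,1}(β=1.7152), then the phase factors e^{-i(-1)α} and e^{-i(1)γ}:
c=cos(1.7152/2)=0.654254, s=sin(1.7152/2)=0.756275; N=√[2·24·24·2]=48.000000
Admissible k: 2..4 (factorial args all ≥0)
  k=2: (−1)^0·48.0000/(8)·0.6543^4·0.7563^2 = +0.628777
  k=3: (−1)^1·48.0000/(6)·0.6543^2·0.7563^4 = -1.120215
  k=4: (−1)^2·48.0000/(48)·0.6543^0·0.7563^6 = +0.187101
d^3_{-1,1}(1.7152) = +0.628777 -1.120215 +0.187101 = -0.304336
|D^3_{-1,1}|² = |d^3_{-1,1}(β)|² = (-0.304336)² = 0.092620 (the z-rotation phases have unit modulus)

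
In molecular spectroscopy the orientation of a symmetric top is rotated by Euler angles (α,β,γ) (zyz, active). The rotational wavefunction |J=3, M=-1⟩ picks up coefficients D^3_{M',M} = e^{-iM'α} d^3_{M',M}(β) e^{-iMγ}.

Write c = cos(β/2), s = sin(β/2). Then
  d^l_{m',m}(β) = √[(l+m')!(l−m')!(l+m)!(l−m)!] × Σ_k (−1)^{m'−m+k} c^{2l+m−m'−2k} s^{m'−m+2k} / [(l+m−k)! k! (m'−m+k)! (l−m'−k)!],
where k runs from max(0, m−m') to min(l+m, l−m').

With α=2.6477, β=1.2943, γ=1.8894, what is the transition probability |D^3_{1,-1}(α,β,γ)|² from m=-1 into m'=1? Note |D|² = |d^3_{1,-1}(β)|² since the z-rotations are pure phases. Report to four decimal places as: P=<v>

P=0.0670

D^3_{1,-1}(2.6477,1.2943,1.8894) = e^{-i·1·2.6477}·d^3_{1,-1}(1.2943)·e^{-i·-1·1.8894}. Compute d first:
With c≡cos(β/2)=0.797805 and s≡sin(β/2)=0.602915, N=[24·2·2·24]^{1/2}=48.000000
k∈{0,1,2} keeps every argument non-negative
  k=0: (−1)^2·48.0000/(8)·0.7978^4·0.6029^2 = +0.883591
  k=1: (−1)^3·48.0000/(6)·0.7978^2·0.6029^4 = -0.672835
  k=2: (−1)^4·48.0000/(48)·0.7978^0·0.6029^6 = +0.048033
d^3_{1,-1}(1.2943) = +0.883591 -0.672835 +0.048033 = +0.258789
|D^3_{1,-1}|² = |d^3_{1,-1}(β)|² = (+0.258789)² = 0.066972 (the z-rotation phases have unit modulus)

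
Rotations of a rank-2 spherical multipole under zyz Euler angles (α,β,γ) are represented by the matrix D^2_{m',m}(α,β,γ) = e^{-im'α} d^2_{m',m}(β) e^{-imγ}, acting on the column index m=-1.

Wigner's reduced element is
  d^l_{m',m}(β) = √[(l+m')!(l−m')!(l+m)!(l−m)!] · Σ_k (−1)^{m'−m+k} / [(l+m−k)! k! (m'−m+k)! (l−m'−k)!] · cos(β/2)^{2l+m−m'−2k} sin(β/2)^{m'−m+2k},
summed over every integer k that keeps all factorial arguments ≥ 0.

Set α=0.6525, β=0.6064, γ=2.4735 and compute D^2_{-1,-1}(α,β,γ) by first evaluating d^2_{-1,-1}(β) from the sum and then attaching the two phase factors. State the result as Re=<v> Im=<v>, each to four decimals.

Re=-0.5860 Im=0.0091

Split into d^2_{-1,-1}(β=0.6064) × two z-phases.
c=cos(0.6064/2)=0.954386, s=sin(0.6064/2)=0.298576; N=√[1·6·1·6]=6.000000
Admissible k: 0..1 (factorial args all ≥0)
  k=0: (−1)^0·6.0000/(6)·0.9544^4·0.2986^0 = +0.829652
  k=1: (−1)^1·6.0000/(2)·0.9544^2·0.2986^2 = -0.243601
d^2_{-1,-1}(0.6064) = +0.829652 -0.243601 = +0.586052
Attach z-rotation phases: D = e^{-i(-1)(0.6525)}·(+0.586052)·e^{-i(-1)(2.4735)} = -0.585980+0.009138i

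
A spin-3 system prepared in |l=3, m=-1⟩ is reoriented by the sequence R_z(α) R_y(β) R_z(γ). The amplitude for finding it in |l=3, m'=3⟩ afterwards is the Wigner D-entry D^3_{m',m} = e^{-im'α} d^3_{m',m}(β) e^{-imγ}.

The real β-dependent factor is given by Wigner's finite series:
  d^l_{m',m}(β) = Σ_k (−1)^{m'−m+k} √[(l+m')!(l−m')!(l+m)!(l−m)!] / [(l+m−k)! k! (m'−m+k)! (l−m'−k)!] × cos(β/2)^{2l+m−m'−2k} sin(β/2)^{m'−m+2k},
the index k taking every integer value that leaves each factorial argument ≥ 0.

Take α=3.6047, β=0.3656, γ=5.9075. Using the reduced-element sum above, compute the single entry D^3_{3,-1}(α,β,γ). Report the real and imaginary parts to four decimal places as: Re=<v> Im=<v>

Re=0.0008 Im=0.0040

Split into d^3_{3,-1}(β=0.3656) × two z-phases.
c=cos(0.3656/2)=0.983339, s=sin(0.3656/2)=0.181784; N=√[720·1·2·24]=185.903201
k: max(0,(-1)−(3))=0 … min(3+(-1),3−(3))=0
  k=0: (−1)^4·185.9032/(48)·0.9833^2·0.1818^4 = +0.004090
d^3_{3,-1}(0.3656) = +0.004090
Attach z-rotation phases: D = e^{-i(3)(3.6047)}·(+0.004090)·e^{-i(-1)(5.9075)} = +0.000789+0.004013i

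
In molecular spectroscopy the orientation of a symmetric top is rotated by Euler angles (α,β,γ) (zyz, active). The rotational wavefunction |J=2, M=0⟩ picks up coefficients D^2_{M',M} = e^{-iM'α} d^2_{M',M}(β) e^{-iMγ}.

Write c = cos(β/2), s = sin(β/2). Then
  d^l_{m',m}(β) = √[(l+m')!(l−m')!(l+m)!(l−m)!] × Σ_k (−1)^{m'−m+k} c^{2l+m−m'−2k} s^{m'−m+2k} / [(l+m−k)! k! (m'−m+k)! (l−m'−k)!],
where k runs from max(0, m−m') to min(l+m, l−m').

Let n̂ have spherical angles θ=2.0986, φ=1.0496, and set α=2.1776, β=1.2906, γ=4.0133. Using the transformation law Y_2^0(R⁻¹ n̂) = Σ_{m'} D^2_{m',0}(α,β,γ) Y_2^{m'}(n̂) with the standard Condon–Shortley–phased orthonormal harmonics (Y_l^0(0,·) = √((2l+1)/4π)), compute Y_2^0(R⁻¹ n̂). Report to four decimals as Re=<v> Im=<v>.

Need the full column D^2_{m',0} for m'=−2..2 at α=2.1776, β=1.2906, γ=4.0133.
cos(β/2)=0.798919, sin(β/2)=0.601438
d^2_{-2,0}: single k=2 term ⇒ +0.565540;  D = -0.197737-0.529845i
d^2_{-1,0}: k∈[1..2] ⇒ +0.751234 -0.425747 = +0.325487;  D = -0.185608+0.267380i
d^2_{0,0}: k∈[0..2] ⇒ +0.407391 -0.923523 +0.130847 = -0.385285;  D = -0.385285+0.000000i
d^2_{1,0}: k∈[0..1] ⇒ -0.751234 +0.425747 = -0.325487;  D = +0.185608+0.267380i
d^2_{2,0}: single k=0 term ⇒ +0.565540;  D = -0.197737+0.529845i
Y_2^{m'}(θ=2.0986,φ=1.0496) and Σ D·Y over m':
  (-0.1977-0.5298i)·(-0.1453-0.2490i)  (-0.1856+0.2674i)·(-0.1674+0.2915i)  (-0.3853+0.0000i)·(-0.0754+0.0000i)  (+0.1856+0.2674i)·(+0.1674+0.2915i)  (-0.1977+0.5298i)·(-0.1453+0.2490i)
Y_2^0(R⁻¹ n̂) = -0.271064+0.000000i

Re=-0.2711 Im=0.0000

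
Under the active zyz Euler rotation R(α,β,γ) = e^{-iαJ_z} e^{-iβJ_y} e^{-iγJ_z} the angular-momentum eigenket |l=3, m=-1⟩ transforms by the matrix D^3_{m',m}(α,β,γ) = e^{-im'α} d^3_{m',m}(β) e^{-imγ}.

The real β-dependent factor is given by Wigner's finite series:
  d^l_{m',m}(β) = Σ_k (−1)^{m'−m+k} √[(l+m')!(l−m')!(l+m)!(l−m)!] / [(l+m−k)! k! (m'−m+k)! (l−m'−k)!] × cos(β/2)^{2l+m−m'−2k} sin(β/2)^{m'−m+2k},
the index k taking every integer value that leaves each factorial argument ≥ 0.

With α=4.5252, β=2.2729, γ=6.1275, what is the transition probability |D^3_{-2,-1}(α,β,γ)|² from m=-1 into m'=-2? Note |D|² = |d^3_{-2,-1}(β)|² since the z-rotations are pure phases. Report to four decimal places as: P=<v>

P=0.0986

First d^3_{-2,-1}(β=2.2729), then the phase factors e^{-i(-2)α} and e^{-i(-1)γ}:
With c≡cos(β/2)=0.420818 and s≡sin(β/2)=0.907145, N=[1·120·2·24]^{1/2}=75.894664
Admissible k: 1..2 (factorial args all ≥0)
  k=1: (−1)^0·75.8947/(24)·0.4208^5·0.9071^1 = +0.037857
  k=2: (−1)^1·75.8947/(12)·0.4208^3·0.9071^3 = -0.351837
d^3_{-2,-1}(2.2729) = +0.037857 -0.351837 = -0.313980
|D^3_{-2,-1}|² = |d^3_{-2,-1}(β)|² = (-0.313980)² = 0.098584 (the z-rotation phases have unit modulus)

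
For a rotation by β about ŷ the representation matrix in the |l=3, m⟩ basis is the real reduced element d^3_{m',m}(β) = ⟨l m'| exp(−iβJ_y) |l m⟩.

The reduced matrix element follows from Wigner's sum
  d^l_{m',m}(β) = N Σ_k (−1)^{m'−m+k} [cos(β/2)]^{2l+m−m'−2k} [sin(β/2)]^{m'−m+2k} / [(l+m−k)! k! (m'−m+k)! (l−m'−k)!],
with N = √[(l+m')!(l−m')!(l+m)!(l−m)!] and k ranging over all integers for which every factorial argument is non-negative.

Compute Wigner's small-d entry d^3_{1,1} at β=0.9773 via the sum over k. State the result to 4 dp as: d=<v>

d=-0.3705

d^3_{1,1}(β=0.9773) via Wigner's sum:
Half-angle: c=0.882967, s=0.469434. N=√(24·2·24·2)=48.000000
k∈{0,1,2} keeps every argument non-negative
  k=0: (−1)^0·48.0000/(48)·0.8830^6·0.4694^0 = +0.473880
  k=1: (−1)^1·48.0000/(6)·0.8830^4·0.4694^2 = -1.071565
  k=2: (−1)^2·48.0000/(8)·0.8830^2·0.4694^4 = +0.227164
d^3_{1,1}(0.9773) = +0.473880 -1.071565 +0.227164 = -0.370521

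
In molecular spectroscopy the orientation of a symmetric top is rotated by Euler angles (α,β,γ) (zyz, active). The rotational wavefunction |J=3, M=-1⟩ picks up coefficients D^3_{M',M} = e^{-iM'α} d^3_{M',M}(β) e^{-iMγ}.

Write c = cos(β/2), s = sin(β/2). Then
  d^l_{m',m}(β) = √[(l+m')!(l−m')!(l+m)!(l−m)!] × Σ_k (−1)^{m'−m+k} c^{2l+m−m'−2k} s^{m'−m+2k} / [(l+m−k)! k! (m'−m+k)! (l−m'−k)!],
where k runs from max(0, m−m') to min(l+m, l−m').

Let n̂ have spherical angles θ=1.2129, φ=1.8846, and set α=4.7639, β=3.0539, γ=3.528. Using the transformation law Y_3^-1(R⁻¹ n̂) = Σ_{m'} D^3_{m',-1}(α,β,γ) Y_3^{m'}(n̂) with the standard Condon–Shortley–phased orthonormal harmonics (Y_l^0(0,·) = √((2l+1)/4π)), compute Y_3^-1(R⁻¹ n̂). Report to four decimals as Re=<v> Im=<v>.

Re=0.0192 Im=0.0149

Need the full column D^3_{m',-1} for m'=−3..3 at α=4.7639, β=3.0539, γ=3.528.
cos(β/2)=0.043832, sin(β/2)=0.999039
d^3_{-3,-1}: single k=2 term ⇒ +0.000014;  D = +0.000007-0.000012i
d^3_{-2,-1}: k∈[1..2] ⇒ +0.000001 -0.000531 = -0.000531;  D = -0.000468-0.000249i
d^3_{-1,-1}: k∈[0..2] ⇒ +0.000000 -0.000029 +0.011483 = +0.011454;  D = -0.004857+0.010373i
d^3_{0,-1}: k∈[0..2] ⇒ -0.000001 +0.000873 -0.151111 = -0.150239;  D = +0.139162+0.056620i
d^3_{1,-1}: k∈[0..2] ⇒ +0.000022 -0.015311 +0.994247 = +0.978958;  D = +0.321755-0.924572i
d^3_{2,-1}: k∈[0..1] ⇒ -0.000531 +0.137945 = +0.137414;  D = +0.131933+0.038422i
d^3_{3,-1}: single k=0 term ⇒ +0.007412;  D = -0.001703+0.007214i
Y_3^{m'}(θ=1.2129,φ=1.8846) and Σ D·Y over m':
  (+0.0000-0.0000i)·(+0.2771+0.2018i)  (-0.0005-0.0002i)·(-0.2542+0.1844i)  (-0.0049+0.0104i)·(+0.0361+0.1113i)  (+0.1392+0.0566i)·(-0.3120+0.0000i)  (+0.3218-0.9246i)·(-0.0361+0.1113i)  (+0.1319+0.0384i)·(-0.2542-0.1844i)  (-0.0017+0.0072i)·(-0.2771+0.2018i)
Y_3^-1(R⁻¹ n̂) = +0.019240+0.014886i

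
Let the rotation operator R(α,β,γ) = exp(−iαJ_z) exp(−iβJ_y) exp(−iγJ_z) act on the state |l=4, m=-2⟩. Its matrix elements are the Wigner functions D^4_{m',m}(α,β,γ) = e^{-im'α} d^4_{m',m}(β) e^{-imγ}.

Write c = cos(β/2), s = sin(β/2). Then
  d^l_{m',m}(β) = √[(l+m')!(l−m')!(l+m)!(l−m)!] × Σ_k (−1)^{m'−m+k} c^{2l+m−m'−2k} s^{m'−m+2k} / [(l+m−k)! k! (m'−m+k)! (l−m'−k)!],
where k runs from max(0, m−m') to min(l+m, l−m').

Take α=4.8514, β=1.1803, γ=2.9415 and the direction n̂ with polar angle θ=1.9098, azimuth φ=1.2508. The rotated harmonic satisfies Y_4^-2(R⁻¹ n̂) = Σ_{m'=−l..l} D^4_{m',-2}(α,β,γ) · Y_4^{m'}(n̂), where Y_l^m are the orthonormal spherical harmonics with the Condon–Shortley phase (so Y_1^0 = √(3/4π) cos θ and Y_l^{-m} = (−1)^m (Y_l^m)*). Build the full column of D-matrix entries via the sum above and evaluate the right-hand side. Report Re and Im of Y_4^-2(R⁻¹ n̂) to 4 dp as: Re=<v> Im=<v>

Re=-0.2492 Im=0.1262

Need the full column D^4_{m',-2} for m'=−4..4 at α=4.8514, β=1.1803, γ=2.9415.
cos(β/2)=0.830857, sin(β/2)=0.556486
d^4_{-4,-2}: single k=2 term ⇒ +0.539070;  D = +0.532536+0.083679i
d^4_{-3,-2}: k∈[1..2] ⇒ +0.569119 -0.765913 = -0.196794;  D = +0.003315-0.196766i
d^4_{-2,-2}: k∈[0..2] ⇒ +0.227097 -1.222496 +0.685508 = -0.309891;  D = +0.307582-0.037763i
d^4_{-1,-2}: k∈[0..2] ⇒ -0.645320 +1.447439 -0.432877 = +0.369242;  D = -0.095344-0.356720i
d^4_{0,-2}: k∈[0..2] ⇒ +0.966468 -1.156143 +0.194490 = +0.004816;  D = +0.004435-0.001876i
d^4_{1,-2}: k∈[0..2] ⇒ -0.964959 +0.649315 -0.058256 = -0.373900;  D = -0.191978-0.320852i
d^4_{2,-2}: k∈[0..2] ⇒ +0.685508 -0.246013 +0.009197 = +0.448692;  D = -0.349396+0.281509i
d^4_{3,-2}: k∈[0..1] ⇒ -0.343585 +0.051377 = -0.292208;  D = +0.213091+0.199944i
d^4_{4,-2}: single k=0 term ⇒ +0.108481;  D = +0.062551-0.088632i
Y_4^{m'}(θ=1.9098,φ=1.2508) and Σ D·Y over m':
  (+0.5325+0.0837i)·(+0.1004+0.3354i)  (+0.0033-0.1968i)·(+0.2860-0.2002i)  (+0.3076-0.0378i)·(+0.0539+0.0401i)  (-0.0953-0.3567i)·(+0.1039-0.3135i)  (+0.0044-0.0019i)·(+0.0117+0.0000i)  (-0.1920-0.3209i)·(-0.1039-0.3135i)  (-0.3494+0.2815i)·(+0.0539-0.0401i)  (+0.2131+0.1999i)·(-0.2860-0.2002i)  (+0.0626-0.0886i)·(+0.1004-0.3354i)
Y_4^-2(R⁻¹ n̂) = -0.249179+0.126156i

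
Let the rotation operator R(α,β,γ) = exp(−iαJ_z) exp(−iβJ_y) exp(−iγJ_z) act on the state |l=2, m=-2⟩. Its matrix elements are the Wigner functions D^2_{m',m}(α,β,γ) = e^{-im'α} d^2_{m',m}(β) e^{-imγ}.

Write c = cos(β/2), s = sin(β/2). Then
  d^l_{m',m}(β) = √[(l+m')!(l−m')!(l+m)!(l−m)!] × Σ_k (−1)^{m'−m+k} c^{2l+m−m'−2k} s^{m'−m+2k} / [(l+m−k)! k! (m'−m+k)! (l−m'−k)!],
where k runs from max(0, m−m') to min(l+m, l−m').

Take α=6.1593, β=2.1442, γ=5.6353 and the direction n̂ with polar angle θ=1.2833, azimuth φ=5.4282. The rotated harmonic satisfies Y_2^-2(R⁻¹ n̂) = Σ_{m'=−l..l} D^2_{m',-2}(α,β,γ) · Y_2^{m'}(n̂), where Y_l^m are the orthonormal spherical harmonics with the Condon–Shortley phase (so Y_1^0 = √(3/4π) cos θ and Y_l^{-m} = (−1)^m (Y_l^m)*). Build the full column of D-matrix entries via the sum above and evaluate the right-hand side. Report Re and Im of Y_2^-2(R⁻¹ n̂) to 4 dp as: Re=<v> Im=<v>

Re=-0.2997 Im=-0.0771

Need the full column D^2_{m',-2} for m'=−2..2 at α=6.1593, β=2.1442, γ=5.6353.
cos(β/2)=0.478281, sin(β/2)=0.878207
d^2_{-2,-2}: single k=0 term ⇒ +0.052328;  D = +0.001426-0.052308i
d^2_{-1,-2}: single k=0 term ⇒ -0.192166;  D = -0.028934+0.189975i
d^2_{0,-2}: single k=0 term ⇒ +0.432151;  D = +0.117360-0.415910i
d^2_{1,-2}: single k=0 term ⇒ -0.647893;  D = -0.251652+0.597024i
d^2_{2,-2}: single k=0 term ⇒ +0.594822;  D = +0.296998-0.515370i
Y_2^{m'}(θ=1.2833,φ=5.4282) and Σ D·Y over m':
  (+0.0014-0.0523i)·(-0.0493+0.3518i)  (-0.0289+0.1900i)·(+0.1379+0.1585i)  (+0.1174-0.4159i)·(-0.2393+0.0000i)  (-0.2517+0.5970i)·(-0.1379+0.1585i)  (+0.2970-0.5154i)·(-0.0493-0.3518i)
Y_2^-2(R⁻¹ n̂) = -0.299733-0.077056i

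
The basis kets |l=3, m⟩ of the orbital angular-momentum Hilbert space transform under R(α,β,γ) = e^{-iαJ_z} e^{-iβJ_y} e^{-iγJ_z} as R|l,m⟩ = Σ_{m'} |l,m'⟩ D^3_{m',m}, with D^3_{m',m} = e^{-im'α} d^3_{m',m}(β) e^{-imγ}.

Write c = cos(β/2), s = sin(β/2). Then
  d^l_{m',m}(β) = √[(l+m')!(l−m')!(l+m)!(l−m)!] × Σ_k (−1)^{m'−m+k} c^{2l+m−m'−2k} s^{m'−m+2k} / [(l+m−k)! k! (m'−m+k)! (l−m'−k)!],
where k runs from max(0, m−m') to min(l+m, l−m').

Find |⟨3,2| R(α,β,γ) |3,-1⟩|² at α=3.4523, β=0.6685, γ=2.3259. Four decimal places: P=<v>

P=0.0313

Split into d^3_{2,-1}(β=0.6685) × two z-phases.
Half-angle: c=0.944657, s=0.328061. N=√(120·1·2·24)=75.894664
k: max(0,(-1)−(2))=0 … min(3+(-1),3−(2))=1
  k=0: (−1)^3·75.8947/(12)·0.9447^3·0.3281^3 = -0.188241
  k=1: (−1)^4·75.8947/(24)·0.9447^1·0.3281^5 = +0.011351
d^3_{2,-1}(0.6685) = -0.188241 +0.011351 = -0.176890
|D^3_{2,-1}|² = |d^3_{2,-1}(β)|² = (-0.176890)² = 0.031290 (the z-rotation phases have unit modulus)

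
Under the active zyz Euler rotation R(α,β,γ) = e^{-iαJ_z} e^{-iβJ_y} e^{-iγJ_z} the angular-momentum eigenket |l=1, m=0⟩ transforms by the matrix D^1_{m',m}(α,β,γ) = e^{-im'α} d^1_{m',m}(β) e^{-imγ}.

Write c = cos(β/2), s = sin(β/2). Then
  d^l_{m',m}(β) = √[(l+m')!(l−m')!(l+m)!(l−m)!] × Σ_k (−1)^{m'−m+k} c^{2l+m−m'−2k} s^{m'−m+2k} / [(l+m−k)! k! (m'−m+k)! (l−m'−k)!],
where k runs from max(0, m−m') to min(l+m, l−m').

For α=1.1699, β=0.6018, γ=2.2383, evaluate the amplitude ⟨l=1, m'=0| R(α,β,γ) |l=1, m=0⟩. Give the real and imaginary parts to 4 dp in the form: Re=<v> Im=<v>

D^1_{0,0}(1.1699,0.6018,2.2383) = e^{-i·0·1.1699}·d^1_{0,0}(0.6018)·e^{-i·0·2.2383}. Compute d first:
With c≡cos(β/2)=0.955070 and s≡sin(β/2)=0.296380, N=[1·1·1·1]^{1/2}=1.000000
k: max(0,(0)−(0))=0 … min(1+(0),1−(0))=1
  k=0: (−1)^0·1.0000/(1)·0.9551^2·0.2964^0 = +0.912159
  k=1: (−1)^1·1.0000/(1)·0.9551^0·0.2964^2 = -0.087841
d^1_{0,0}(0.6018) = +0.912159 -0.087841 = +0.824318
D = (+1.000000+0.000000i)·(+0.824318)·(+1.000000+0.000000i) = +0.824318+0.000000i

Re=0.8243 Im=0.0000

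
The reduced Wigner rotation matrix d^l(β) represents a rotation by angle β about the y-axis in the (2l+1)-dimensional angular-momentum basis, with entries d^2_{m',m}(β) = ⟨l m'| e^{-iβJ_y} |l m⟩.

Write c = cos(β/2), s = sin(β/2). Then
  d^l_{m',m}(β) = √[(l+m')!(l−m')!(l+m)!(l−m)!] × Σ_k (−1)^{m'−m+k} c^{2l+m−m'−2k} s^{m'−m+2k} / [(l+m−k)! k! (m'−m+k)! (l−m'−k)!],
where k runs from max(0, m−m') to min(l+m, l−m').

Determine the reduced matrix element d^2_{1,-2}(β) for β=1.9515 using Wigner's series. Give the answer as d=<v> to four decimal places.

d^2_{1,-2}(β=1.9515) via Wigner's sum:
With c≡cos(β/2)=0.560547 and s≡sin(β/2)=0.828123, N=[6·1·1·24]^{1/2}=12.000000
k∈{0} keeps every argument non-negative
  k=0: (−1)^3·12.0000/(6)·0.5605^1·0.8281^3 = -0.636687
d^2_{1,-2}(1.9515) = -0.636687

d=-0.6367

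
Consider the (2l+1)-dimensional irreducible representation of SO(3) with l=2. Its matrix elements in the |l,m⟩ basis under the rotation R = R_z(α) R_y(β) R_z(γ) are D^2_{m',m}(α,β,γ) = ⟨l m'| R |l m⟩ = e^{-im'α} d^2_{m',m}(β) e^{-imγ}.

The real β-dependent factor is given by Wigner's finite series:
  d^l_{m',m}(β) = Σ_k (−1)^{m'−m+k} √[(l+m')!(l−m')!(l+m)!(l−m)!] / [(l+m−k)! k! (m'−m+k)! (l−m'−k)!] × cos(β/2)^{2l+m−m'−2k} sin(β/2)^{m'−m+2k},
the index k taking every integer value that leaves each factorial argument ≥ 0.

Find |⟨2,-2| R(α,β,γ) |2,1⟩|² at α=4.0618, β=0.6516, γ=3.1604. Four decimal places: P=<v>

Split into d^2_{-2,1}(β=0.6516) × two z-phases.
c=cos(0.6516/2)=0.947395, s=sin(0.6516/2)=0.320067; N=√[1·24·6·1]=12.000000
k: max(0,(1)−(-2))=3 … min(2+(1),2−(-2))=3
  k=3: (−1)^0·12.0000/(6)·0.9474^1·0.3201^3 = +0.062127
d^2_{-2,1}(0.6516) = +0.062127
|D^2_{-2,1}|² = |d^2_{-2,1}(β)|² = (+0.062127)² = 0.003860 (the z-rotation phases have unit modulus)

P=0.0039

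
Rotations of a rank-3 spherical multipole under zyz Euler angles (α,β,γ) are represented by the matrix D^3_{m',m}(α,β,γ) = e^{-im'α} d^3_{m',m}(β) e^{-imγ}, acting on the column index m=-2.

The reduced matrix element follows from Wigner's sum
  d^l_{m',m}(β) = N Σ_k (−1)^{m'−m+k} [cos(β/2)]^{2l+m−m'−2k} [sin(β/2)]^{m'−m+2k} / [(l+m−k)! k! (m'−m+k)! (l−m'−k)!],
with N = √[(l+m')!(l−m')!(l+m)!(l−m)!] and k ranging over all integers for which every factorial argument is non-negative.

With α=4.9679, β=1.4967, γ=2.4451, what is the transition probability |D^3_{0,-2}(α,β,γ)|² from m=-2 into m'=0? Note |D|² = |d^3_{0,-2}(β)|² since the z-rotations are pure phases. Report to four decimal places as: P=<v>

P=0.0102

Split into d^3_{0,-2}(β=1.4967) × two z-phases.
Half-angle: c=0.732813, s=0.680431. N=√(6·6·1·120)=65.726707
k∈{0,1} keeps every argument non-negative
  k=0: (−1)^2·65.7267/(12)·0.7328^4·0.6804^2 = +0.731307
  k=1: (−1)^3·65.7267/(12)·0.7328^2·0.6804^4 = -0.630495
d^3_{0,-2}(1.4967) = +0.731307 -0.630495 = +0.100812
|D^3_{0,-2}|² = |d^3_{0,-2}(β)|² = (+0.100812)² = 0.010163 (the z-rotation phases have unit modulus)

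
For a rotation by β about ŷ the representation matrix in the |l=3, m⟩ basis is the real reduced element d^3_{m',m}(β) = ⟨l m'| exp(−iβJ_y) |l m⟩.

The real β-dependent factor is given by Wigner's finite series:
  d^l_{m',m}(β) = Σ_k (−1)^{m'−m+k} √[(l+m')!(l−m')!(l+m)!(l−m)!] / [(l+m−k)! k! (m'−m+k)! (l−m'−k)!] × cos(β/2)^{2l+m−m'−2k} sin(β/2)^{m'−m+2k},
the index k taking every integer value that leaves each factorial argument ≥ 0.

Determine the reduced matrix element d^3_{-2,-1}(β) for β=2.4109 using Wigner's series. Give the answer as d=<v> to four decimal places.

d=-0.2178

d^3_{-2,-1}(β=2.4109) via Wigner's sum:
Half-angle: c=0.357273, s=0.934000. N=√(1·120·2·24)=75.894664
The bounds max(0,m−m')=1 and min(l+m,l−m')=2 give 2 terms
  k=1: (−1)^0·75.8947/(24)·0.3573^5·0.9340^1 = +0.017193
  k=2: (−1)^1·75.8947/(12)·0.3573^3·0.9340^3 = -0.235001
d^3_{-2,-1}(2.4109) = +0.017193 -0.235001 = -0.217809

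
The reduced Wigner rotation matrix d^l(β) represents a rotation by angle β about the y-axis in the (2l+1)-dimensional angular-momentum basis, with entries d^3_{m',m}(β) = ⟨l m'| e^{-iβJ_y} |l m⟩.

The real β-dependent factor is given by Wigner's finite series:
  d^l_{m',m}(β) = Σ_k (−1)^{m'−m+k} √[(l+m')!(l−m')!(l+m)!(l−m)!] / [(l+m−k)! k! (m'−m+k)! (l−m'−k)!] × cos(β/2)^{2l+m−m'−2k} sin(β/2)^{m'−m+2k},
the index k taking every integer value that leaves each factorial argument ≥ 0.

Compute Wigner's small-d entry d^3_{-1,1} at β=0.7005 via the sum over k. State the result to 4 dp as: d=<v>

d=0.4537

d^3_{-1,1}(β=0.7005) via Wigner's sum:
Half-angle: c=0.939287, s=0.343133. N=√(2·24·24·2)=48.000000
The bounds max(0,m−m')=2 and min(l+m,l−m')=4 give 3 terms
  k=2: (−1)^0·48.0000/(8)·0.9393^4·0.3431^2 = +0.549881
  k=3: (−1)^1·48.0000/(6)·0.9393^2·0.3431^4 = -0.097844
  k=4: (−1)^2·48.0000/(48)·0.9393^0·0.3431^6 = +0.001632
d^3_{-1,1}(0.7005) = +0.549881 -0.097844 +0.001632 = +0.453669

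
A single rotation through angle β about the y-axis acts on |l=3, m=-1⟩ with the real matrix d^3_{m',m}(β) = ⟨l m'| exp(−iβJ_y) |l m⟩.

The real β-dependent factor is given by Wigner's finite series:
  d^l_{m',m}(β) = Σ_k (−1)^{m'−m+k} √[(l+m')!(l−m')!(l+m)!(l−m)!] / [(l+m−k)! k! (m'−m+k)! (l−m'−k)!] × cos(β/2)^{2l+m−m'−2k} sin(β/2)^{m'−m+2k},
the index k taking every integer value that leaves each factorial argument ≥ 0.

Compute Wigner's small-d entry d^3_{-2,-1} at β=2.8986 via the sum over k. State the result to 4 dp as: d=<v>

d^3_{-2,-1}(β=2.8986) via Wigner's sum:
c=cos(2.8986/2)=0.121198, s=sin(2.8986/2)=0.992628; N=√[1·120·2·24]=75.894664
Admissible k: 1..2 (factorial args all ≥0)
  k=1: (−1)^0·75.8947/(24)·0.1212^5·0.9926^1 = +0.000082
  k=2: (−1)^1·75.8947/(12)·0.1212^3·0.9926^3 = -0.011012
d^3_{-2,-1}(2.8986) = +0.000082 -0.011012 = -0.010930

d=-0.0109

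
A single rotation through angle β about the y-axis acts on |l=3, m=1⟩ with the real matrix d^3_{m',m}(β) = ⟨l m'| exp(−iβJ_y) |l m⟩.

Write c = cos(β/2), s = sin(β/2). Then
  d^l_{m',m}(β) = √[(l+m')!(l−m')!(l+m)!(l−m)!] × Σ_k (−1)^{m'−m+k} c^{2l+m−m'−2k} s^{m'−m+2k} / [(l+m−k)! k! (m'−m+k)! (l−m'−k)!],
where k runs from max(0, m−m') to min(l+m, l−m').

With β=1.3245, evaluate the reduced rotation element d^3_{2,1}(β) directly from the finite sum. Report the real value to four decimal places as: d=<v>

d=0.1281

d^3_{2,1}(β=1.3245) via Wigner's sum:
Half-angle: c=0.788611, s=0.614893. N=√(120·1·24·2)=75.894664
k∈{0,1} keeps every argument non-negative
  k=0: (−1)^1·75.8947/(24)·0.7886^5·0.6149^1 = -0.593079
  k=1: (−1)^2·75.8947/(12)·0.7886^3·0.6149^3 = +0.721134
d^3_{2,1}(1.3245) = -0.593079 +0.721134 = +0.128055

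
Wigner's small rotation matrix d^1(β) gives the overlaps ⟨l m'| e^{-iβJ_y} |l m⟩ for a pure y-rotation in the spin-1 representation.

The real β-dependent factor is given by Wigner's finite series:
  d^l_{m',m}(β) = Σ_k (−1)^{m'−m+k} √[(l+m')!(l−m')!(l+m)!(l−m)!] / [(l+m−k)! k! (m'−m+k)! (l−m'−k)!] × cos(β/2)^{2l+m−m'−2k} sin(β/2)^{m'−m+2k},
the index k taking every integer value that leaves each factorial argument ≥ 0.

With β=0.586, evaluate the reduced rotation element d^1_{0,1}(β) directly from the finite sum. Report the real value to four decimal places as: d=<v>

d=0.3911

d^1_{0,1}(β=0.586) via Wigner's sum:
With c≡cos(β/2)=0.957382 and s≡sin(β/2)=0.288826, N=[1·1·2·1]^{1/2}=1.414214
k∈{1} keeps every argument non-negative
  k=1: (−1)^0·1.4142/(1)·0.9574^1·0.2888^1 = +0.391053
d^1_{0,1}(0.586) = +0.391053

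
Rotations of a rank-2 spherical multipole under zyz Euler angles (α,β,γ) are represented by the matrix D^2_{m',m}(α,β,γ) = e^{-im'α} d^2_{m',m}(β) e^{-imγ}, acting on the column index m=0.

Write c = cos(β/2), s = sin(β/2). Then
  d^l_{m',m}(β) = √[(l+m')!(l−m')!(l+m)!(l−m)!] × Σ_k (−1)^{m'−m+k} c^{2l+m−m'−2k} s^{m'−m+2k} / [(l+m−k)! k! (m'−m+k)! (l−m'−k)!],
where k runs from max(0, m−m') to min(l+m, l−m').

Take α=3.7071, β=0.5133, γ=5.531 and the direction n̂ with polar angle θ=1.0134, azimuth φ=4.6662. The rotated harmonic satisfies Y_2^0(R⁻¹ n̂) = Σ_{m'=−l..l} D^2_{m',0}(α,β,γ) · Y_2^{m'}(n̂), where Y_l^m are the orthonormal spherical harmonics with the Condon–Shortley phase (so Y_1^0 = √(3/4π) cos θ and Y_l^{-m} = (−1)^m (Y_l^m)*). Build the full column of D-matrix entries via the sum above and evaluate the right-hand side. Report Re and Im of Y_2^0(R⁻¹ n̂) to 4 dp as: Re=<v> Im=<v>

Re=0.1484 Im=0.0000

Need the full column D^2_{m',0} for m'=−2..2 at α=3.7071, β=0.5133, γ=5.531.
cos(β/2)=0.967246, sin(β/2)=0.253842
d^2_{-2,0}: single k=2 term ⇒ +0.147664;  D = +0.062867+0.133613i
d^2_{-1,0}: k∈[1..2] ⇒ +0.562664 -0.038753 = +0.523911;  D = -0.442347-0.280735i
d^2_{0,0}: k∈[0..2] ⇒ +0.875281 -0.241135 +0.004152 = +0.638298;  D = +0.638298+0.000000i
d^2_{1,0}: k∈[0..1] ⇒ -0.562664 +0.038753 = -0.523911;  D = +0.442347-0.280735i
d^2_{2,0}: single k=0 term ⇒ +0.147664;  D = +0.062867-0.133613i
Y_2^{m'}(θ=1.0134,φ=4.6662) and Σ D·Y over m':
  (+0.0629+0.1336i)·(-0.2770-0.0257i)  (-0.4423-0.2807i)·(-0.0160+0.3464i)  (+0.6383+0.0000i)·(-0.0506+0.0000i)  (+0.4423-0.2807i)·(+0.0160+0.3464i)  (+0.0629-0.1336i)·(-0.2770+0.0257i)
Y_2^0(R⁻¹ n̂) = +0.148388-0.000000i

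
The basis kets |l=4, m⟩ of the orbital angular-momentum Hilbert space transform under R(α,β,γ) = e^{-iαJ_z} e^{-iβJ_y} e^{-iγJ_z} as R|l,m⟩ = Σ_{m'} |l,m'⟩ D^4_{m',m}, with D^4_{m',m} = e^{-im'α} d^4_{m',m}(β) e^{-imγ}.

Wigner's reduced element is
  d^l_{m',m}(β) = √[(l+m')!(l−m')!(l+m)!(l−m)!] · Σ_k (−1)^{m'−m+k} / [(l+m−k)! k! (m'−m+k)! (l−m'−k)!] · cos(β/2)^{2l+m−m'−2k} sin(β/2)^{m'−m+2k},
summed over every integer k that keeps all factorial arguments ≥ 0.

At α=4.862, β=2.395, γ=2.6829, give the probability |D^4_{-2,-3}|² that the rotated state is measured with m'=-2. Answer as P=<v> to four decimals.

Split into d^4_{-2,-3}(β=2.395) × two z-phases.
Half-angle: c=0.364687, s=0.931130. N=√(2·720·1·5040)=2693.993318
k∈{0,1} keeps every argument non-negative
  k=0: (−1)^1·2693.9933/(720)·0.3647^7·0.9311^1 = -0.002989
  k=1: (−1)^2·2693.9933/(240)·0.3647^5·0.9311^3 = +0.058454
d^4_{-2,-3}(2.395) = -0.002989 +0.058454 = +0.055465
|D^4_{-2,-3}|² = |d^4_{-2,-3}(β)|² = (+0.055465)² = 0.003076 (the z-rotation phases have unit modulus)

P=0.0031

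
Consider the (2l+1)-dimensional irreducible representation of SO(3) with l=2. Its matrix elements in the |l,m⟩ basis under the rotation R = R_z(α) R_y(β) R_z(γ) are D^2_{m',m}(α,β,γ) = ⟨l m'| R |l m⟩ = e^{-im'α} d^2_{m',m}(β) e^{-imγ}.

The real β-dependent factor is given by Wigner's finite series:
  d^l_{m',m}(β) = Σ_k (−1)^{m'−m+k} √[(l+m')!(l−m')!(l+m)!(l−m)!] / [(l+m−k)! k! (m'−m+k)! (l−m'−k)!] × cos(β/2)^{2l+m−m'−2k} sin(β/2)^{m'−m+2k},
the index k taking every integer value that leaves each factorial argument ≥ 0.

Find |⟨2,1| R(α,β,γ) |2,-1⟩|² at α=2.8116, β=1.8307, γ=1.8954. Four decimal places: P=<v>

P=0.0933

First d^2_{1,-1}(β=1.8307), then the phase factors e^{-i(1)α} and e^{-i(-1)γ}:
c=cos(1.8307/2)=0.609513, s=sin(1.8307/2)=0.792776; N=√[6·1·1·6]=6.000000
k: max(0,(-1)−(1))=0 … min(2+(-1),2−(1))=1
  k=0: (−1)^2·6.0000/(2)·0.6095^2·0.7928^2 = +0.700468
  k=1: (−1)^3·6.0000/(6)·0.6095^0·0.7928^4 = -0.395004
d^2_{1,-1}(1.8307) = +0.700468 -0.395004 = +0.305464
|D^2_{1,-1}|² = |d^2_{1,-1}(β)|² = (+0.305464)² = 0.093308 (the z-rotation phases have unit modulus)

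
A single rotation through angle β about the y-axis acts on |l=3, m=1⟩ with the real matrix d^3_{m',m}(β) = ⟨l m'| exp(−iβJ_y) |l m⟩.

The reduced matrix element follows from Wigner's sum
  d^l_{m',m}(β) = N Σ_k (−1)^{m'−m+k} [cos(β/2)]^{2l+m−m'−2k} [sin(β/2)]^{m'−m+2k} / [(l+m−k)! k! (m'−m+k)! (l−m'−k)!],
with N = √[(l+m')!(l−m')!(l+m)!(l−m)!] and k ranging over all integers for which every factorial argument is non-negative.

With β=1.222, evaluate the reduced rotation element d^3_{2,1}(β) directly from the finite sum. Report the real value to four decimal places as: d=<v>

d=-0.0126

d^3_{2,1}(β=1.222) via Wigner's sum:
c=cos(1.222/2)=0.819075, s=sin(1.222/2)=0.573687; N=√[120·1·24·2]=75.894664
k: max(0,(1)−(2))=0 … min(3+(1),3−(2))=1
  k=0: (−1)^1·75.8947/(24)·0.8191^5·0.5737^1 = -0.668794
  k=1: (−1)^2·75.8947/(12)·0.8191^3·0.5737^3 = +0.656183
d^3_{2,1}(1.222) = -0.668794 +0.656183 = -0.012611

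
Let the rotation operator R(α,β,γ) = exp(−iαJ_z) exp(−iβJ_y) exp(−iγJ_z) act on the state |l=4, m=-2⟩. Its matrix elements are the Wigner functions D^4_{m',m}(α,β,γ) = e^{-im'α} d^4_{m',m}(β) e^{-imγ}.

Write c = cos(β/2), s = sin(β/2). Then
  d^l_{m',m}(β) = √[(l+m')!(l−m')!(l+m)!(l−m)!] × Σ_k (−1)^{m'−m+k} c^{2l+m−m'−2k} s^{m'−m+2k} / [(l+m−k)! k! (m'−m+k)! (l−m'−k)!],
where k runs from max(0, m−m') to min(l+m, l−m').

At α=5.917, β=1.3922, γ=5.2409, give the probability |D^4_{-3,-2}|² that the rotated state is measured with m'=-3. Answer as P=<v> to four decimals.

D^4_{-3,-2}(5.917,1.3922,5.2409) = e^{-i·-3·5.917}·d^4_{-3,-2}(1.3922)·e^{-i·-2·5.2409}. Compute d first:
With c≡cos(β/2)=0.767349 and s≡sin(β/2)=0.641230, N=[1·5040·2·720]^{1/2}=2693.993318
Admissible k: 1..2 (factorial args all ≥0)
  k=1: (−1)^0·2693.9933/(720)·0.7673^7·0.6412^1 = +0.375861
  k=2: (−1)^1·2693.9933/(240)·0.7673^5·0.6412^3 = -0.787391
d^4_{-3,-2}(1.3922) = +0.375861 -0.787391 = -0.411530
|D^4_{-3,-2}|² = |d^4_{-3,-2}(β)|² = (-0.411530)² = 0.169357 (the z-rotation phases have unit modulus)

P=0.1694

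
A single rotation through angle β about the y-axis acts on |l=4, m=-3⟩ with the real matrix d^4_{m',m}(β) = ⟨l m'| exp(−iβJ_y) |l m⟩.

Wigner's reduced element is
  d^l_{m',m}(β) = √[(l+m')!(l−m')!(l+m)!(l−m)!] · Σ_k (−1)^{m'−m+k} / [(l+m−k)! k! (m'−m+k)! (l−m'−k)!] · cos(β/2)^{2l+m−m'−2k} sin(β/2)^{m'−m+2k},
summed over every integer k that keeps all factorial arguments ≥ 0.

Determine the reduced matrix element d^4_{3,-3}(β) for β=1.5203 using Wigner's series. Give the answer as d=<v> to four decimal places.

d^4_{3,-3}(β=1.5203) via Wigner's sum:
c=cos(1.5203/2)=0.724733, s=sin(1.5203/2)=0.689030; N=√[5040·1·1·5040]=5040.000000
k∈{0,1} keeps every argument non-negative
  k=0: (−1)^6·5040.0000/(720)·0.7247^2·0.6890^6 = +0.393444
  k=1: (−1)^7·5040.0000/(5040)·0.7247^0·0.6890^8 = -0.050805
d^4_{3,-3}(1.5203) = +0.393444 -0.050805 = +0.342639

d=0.3426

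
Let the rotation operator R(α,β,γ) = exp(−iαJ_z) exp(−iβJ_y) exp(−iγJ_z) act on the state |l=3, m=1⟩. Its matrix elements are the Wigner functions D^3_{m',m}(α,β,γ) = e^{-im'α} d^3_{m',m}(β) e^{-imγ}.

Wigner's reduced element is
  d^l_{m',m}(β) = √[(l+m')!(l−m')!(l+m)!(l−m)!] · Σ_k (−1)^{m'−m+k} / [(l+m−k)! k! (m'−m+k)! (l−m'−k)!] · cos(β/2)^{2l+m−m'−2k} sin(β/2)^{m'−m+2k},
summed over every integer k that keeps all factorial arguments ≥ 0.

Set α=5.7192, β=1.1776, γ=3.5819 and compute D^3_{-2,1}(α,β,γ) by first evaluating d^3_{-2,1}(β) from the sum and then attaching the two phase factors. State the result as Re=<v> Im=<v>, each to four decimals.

Split into d^3_{-2,1}(β=1.1776) × two z-phases.
With c≡cos(β/2)=0.831608 and s≡sin(β/2)=0.555363, N=[1·120·24·2]^{1/2}=75.894664
The bounds max(0,m−m')=3 and min(l+m,l−m')=4 give 2 terms
  k=3: (−1)^0·75.8947/(12)·0.8316^3·0.5554^3 = +0.623042
  k=4: (−1)^1·75.8947/(24)·0.8316^1·0.5554^5 = -0.138933
d^3_{-2,1}(1.1776) = +0.623042 -0.138933 = +0.484109
D = (+0.428494-0.903544i)·(+0.484109)·(-0.904621+0.426218i) = -0.001219+0.484108i

Re=-0.0012 Im=0.4841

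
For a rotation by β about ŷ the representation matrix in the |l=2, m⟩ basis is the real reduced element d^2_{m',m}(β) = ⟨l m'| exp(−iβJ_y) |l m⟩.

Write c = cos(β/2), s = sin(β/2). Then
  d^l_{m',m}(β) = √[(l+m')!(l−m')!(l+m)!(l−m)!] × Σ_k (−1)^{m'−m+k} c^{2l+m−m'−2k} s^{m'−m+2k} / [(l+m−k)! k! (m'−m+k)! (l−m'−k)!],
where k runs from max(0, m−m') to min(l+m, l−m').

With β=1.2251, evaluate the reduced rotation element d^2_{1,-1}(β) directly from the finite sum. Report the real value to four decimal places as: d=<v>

d^2_{1,-1}(β=1.2251) via Wigner's sum:
c=cos(1.2251/2)=0.818185, s=sin(1.2251/2)=0.574956; N=√[6·1·1·6]=6.000000
k: max(0,(-1)−(1))=0 … min(2+(-1),2−(1))=1
  k=0: (−1)^2·6.0000/(2)·0.8182^2·0.5750^2 = +0.663885
  k=1: (−1)^3·6.0000/(6)·0.8182^0·0.5750^4 = -0.109279
d^2_{1,-1}(1.2251) = +0.663885 -0.109279 = +0.554605

d=0.5546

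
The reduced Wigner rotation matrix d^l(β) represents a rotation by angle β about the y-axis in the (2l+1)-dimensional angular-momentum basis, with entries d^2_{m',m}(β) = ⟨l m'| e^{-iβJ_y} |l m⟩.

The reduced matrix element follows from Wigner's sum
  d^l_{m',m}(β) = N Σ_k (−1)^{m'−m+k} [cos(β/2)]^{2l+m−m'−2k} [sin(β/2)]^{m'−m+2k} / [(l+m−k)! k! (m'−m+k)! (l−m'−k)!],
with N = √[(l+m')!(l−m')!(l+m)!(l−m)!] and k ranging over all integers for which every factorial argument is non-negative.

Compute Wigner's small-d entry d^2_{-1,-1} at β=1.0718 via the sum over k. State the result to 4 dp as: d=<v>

d^2_{-1,-1}(β=1.0718) via Wigner's sum:
c=cos(1.0718/2)=0.859809, s=sin(1.0718/2)=0.510615; N=√[1·6·1·6]=6.000000
Admissible k: 0..1 (factorial args all ≥0)
  k=0: (−1)^0·6.0000/(6)·0.8598^4·0.5106^0 = +0.546523
  k=1: (−1)^1·6.0000/(2)·0.8598^2·0.5106^2 = -0.578246
d^2_{-1,-1}(1.0718) = +0.546523 -0.578246 = -0.031723

d=-0.0317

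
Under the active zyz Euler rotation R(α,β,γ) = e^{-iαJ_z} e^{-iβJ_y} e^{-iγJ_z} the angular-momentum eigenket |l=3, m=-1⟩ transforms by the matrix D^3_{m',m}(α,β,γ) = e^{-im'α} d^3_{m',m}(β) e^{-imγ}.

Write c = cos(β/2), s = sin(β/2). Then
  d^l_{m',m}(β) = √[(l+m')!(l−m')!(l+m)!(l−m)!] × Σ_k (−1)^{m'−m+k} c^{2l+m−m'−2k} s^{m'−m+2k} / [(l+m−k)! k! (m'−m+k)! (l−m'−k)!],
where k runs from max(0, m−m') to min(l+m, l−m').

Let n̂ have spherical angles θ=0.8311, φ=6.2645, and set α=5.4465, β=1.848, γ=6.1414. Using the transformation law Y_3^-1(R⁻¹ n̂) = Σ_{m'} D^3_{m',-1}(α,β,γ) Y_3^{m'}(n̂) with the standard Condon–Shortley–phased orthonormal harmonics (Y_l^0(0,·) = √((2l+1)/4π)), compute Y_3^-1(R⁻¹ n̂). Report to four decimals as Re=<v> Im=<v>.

Re=0.1509 Im=0.0746

Need the full column D^3_{m',-1} for m'=−3..3 at α=5.4465, β=1.848, γ=6.1414.
cos(β/2)=0.602633, sin(β/2)=0.798019
d^3_{-3,-1}: single k=2 term ⇒ +0.325299;  D = -0.287060-0.153023i
d^3_{-2,-1}: k∈[1..2] ⇒ +0.200575 -0.703441 = -0.502865;  D = +0.121661+0.487927i
d^3_{-1,-1}: k∈[0..2] ⇒ +0.047898 -0.671935 +0.883708 = +0.259671;  D = +0.144972-0.215435i
d^3_{0,-1}: k∈[0..2] ⇒ -0.219719 +1.155871 -0.675629 = +0.260523;  D = +0.257908-0.036815i
d^3_{1,-1}: k∈[0..2] ⇒ +0.503951 -1.178277 +0.258272 = -0.416054;  D = -0.319578-0.266403i
d^3_{2,-1}: k∈[0..1] ⇒ -0.703441 +0.616762 = -0.086678;  D = -0.003398-0.086612i
d^3_{3,-1}: single k=0 term ⇒ +0.570431;  D = -0.408197+0.398455i
Y_3^{m'}(θ=0.8311,φ=6.2645) and Σ D·Y over m':
  (-0.2871-0.1530i)·(+0.1679+0.0094i)  (+0.1217+0.4879i)·(+0.3756+0.0140i)  (+0.1450-0.2154i)·(+0.3036+0.0057i)  (+0.2579-0.0368i)·(-0.1832+0.0000i)  (-0.3196-0.2664i)·(-0.3036+0.0057i)  (-0.0034-0.0866i)·(+0.3756-0.0140i)  (-0.4082+0.3985i)·(-0.1679+0.0094i)
Y_3^-1(R⁻¹ n̂) = +0.150889+0.074580i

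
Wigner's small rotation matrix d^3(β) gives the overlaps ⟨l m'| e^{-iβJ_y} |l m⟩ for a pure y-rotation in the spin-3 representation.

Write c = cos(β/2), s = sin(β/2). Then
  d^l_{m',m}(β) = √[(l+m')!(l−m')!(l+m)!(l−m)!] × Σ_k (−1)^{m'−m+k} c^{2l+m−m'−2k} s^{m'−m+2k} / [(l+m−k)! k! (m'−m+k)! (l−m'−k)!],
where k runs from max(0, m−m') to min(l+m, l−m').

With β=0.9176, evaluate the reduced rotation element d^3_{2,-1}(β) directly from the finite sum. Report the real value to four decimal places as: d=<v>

d^3_{2,-1}(β=0.9176) via Wigner's sum:
With c≡cos(β/2)=0.896585 and s≡sin(β/2)=0.442873, N=[120·1·2·24]^{1/2}=75.894664
The bounds max(0,m−m')=0 and min(l+m,l−m')=1 give 2 terms
  k=0: (−1)^3·75.8947/(12)·0.8966^3·0.4429^3 = -0.395950
  k=1: (−1)^4·75.8947/(24)·0.8966^1·0.4429^5 = +0.048304
d^3_{2,-1}(0.9176) = -0.395950 +0.048304 = -0.347645

d=-0.3476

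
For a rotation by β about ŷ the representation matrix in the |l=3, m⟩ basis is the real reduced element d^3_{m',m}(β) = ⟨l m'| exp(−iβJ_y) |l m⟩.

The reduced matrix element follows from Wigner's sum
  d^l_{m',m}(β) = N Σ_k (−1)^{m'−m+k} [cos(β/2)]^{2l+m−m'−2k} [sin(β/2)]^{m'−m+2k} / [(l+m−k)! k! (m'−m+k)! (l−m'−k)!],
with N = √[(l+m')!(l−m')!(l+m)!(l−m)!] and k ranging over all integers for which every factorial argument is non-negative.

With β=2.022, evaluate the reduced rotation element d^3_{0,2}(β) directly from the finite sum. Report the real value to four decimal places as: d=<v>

d^3_{0,2}(β=2.022) via Wigner's sum:
Half-angle: c=0.531014, s=0.847363. N=√(6·6·120·1)=65.726707
k: max(0,(2)−(0))=2 … min(3+(2),3−(0))=3
  k=2: (−1)^0·65.7267/(12)·0.5310^4·0.8474^2 = +0.312696
  k=3: (−1)^1·65.7267/(12)·0.5310^2·0.8474^4 = -0.796252
d^3_{0,2}(2.022) = +0.312696 -0.796252 = -0.483556

d=-0.4836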